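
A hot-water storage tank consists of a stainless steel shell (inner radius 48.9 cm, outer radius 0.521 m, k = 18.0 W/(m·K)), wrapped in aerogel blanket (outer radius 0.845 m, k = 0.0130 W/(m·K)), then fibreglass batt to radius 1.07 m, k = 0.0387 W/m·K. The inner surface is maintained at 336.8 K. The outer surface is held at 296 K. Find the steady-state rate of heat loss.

Q = 8.13 W

Resistance network (inner→outer):
  R_stainless steel = (1/0.489 − 1/0.521)/(4πk) = 0.1256/(4π·18.0) = 5.553×10^-4 K/W
  R_aerogel blanket = (1/0.521 − 1/0.845)/(4πk) = 0.7360/(4π·0.0130) = 4.505 K/W
  R_fibreglass batt = (1/0.845 − 1/1.07)/(4πk) = 0.2489/(4π·0.0387) = 0.5117 K/W
ΣR = 5.553×10^-4 + 4.505 + 0.5117 = 5.017 K/W
Q = ΔT/ΣR = (336.8 K − 296 K)/5.017 = 8.13 W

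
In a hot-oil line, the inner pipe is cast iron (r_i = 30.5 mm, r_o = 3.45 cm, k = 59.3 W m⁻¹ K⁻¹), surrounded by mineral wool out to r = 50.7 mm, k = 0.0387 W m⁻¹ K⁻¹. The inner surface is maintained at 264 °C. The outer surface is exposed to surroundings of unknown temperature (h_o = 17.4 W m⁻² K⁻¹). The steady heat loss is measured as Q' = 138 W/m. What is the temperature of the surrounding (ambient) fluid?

Series resistances:
  R'_cast iron = ln(0.0345/0.0305)/(2πk) = 0.1232/(2π·59.3) = 3.307×10^-4 m·K/W
  R'_mineral wool = ln(0.0507/0.0345)/(2πk) = 0.3850/(2π·0.0387) = 1.583 m·K/W
  R'_conv,out = 1/(2πr h) = 1/(2π·0.0507·17.4) = 0.1804 m·K/W
ΣR = 1.764 m·K/W
ΔT = Q'·ΣR = 138 × 1.764 = 243.4 K
Heat flows outward, so T_out = T_in − ΔT = 264 − 243.4 = 20.6 °C

T_out = 20.6 °C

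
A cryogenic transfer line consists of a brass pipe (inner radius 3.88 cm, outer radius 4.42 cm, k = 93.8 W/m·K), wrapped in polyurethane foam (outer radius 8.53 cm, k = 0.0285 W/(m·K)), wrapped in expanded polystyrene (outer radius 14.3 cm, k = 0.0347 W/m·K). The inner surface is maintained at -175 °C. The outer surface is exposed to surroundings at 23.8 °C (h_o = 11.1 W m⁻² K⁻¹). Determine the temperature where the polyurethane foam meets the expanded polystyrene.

Series thermal resistances, inner to outer:
  R'_brass = ln(0.0442/0.0388)/(2πk) = 0.1303/(2π·93.8) = 2.211×10^-4 m·K/W
  R'_polyurethane foam = ln(0.0853/0.0442)/(2πk) = 0.6574/(2π·0.0285) = 3.671 m·K/W
  R'_expanded polystyrene = ln(0.143/0.0853)/(2πk) = 0.5167/(2π·0.0347) = 2.370 m·K/W
  R'_conv,out = 1/(2πr h) = 1/(2π·0.143·11.1) = 0.1003 m·K/W
ΣR = 2.211×10^-4 + 3.671 + 2.370 + 0.1003 = 6.142 m·K/W
Q' = ΔT/ΣR = (-175 °C − 23.8 °C)/6.142 = -32.37 W/m
From the inner boundary to the polyurethane foam/expanded polystyrene interface, ΣR_partial = 3.671 m·K/W.
T_interface = T_in − Q'·ΣR_partial = -175 °C − (-32.37)(3.671) = -56.2 °C

T = -56.2 °C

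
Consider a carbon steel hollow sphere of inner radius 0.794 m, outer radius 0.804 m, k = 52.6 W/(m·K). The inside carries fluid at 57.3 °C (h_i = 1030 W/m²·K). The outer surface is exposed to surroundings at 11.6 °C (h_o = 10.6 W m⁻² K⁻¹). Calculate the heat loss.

Series thermal resistances, inner to outer:
  R_conv,in = 1/(4πr²h) = 1/(4π·0.794²·1030) = 1.225×10^-4 K/W
  R_carbon steel = (1/0.794 − 1/0.804)/(4πk) = 0.01566/(4π·52.6) = 2.370×10^-5 K/W
  R_conv,out = 1/(4πr²h) = 1/(4π·0.804²·10.6) = 0.01161 K/W
ΣR = 1.225×10^-4 + 2.370×10^-5 + 0.01161 = 0.01176 K/W
Q = ΔT/ΣR = (57.3 °C − 11.6 °C)/0.01176 = 3890 W

Q = 3890 W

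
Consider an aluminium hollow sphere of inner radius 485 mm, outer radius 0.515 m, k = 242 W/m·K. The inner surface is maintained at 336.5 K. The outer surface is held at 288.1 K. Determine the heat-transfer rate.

Q = 1.23×10^6 W

Q = 4πk·ΔT/(1/r₁ − 1/r₂) = 4π × 242 × 48.4 / (1/0.485 − 1/0.515) = 1.23×10^6 W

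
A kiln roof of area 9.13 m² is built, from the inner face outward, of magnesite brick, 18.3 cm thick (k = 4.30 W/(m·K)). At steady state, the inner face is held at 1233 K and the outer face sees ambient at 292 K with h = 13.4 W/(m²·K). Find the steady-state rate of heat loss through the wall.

Q = 73300 W

Series thermal resistances, inner to outer:
  R_magnesite brick = L/(kA) = 0.183/(4.30·9.13) = 0.004661 K/W
  R_conv,out = 1/(hA) = 1/(13.4·9.13) = 0.008174 K/W
ΣR = 0.004661 + 0.008174 = 0.01284 K/W
Q = ΔT/ΣR = (1233 K − 292 K)/0.01284 = 73300 W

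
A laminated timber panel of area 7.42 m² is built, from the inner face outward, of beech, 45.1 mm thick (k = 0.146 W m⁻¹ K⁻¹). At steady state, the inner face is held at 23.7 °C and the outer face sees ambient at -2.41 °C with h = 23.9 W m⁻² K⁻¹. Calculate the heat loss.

Q = 552 W

Series thermal resistances, inner to outer:
  R_beech = L/(kA) = 0.0451/(0.146·7.42) = 0.04163 K/W
  R_conv,out = 1/(hA) = 1/(23.9·7.42) = 0.005639 K/W
ΣR = 0.04163 + 0.005639 = 0.04727 K/W
Q = ΔT/ΣR = (23.7 °C − -2.41 °C)/0.04727 = 552 W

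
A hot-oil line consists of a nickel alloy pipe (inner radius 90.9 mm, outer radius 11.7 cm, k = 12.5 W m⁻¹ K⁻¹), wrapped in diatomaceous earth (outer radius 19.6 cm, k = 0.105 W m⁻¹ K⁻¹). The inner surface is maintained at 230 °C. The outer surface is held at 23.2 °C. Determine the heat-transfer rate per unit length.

Treat each layer as a resistance in series:
  R'_nickel alloy = ln(0.117/0.0909)/(2πk) = 0.2524/(2π·12.5) = 0.003214 m·K/W
  R'_diatomaceous earth = ln(0.196/0.117)/(2πk) = 0.5159/(2π·0.105) = 0.7820 m·K/W
ΣR = 0.003214 + 0.7820 = 0.7852 m·K/W
Q' = ΔT/ΣR = (230 °C − 23.2 °C)/0.7852 = 263 W/m

Q' = 263 W/m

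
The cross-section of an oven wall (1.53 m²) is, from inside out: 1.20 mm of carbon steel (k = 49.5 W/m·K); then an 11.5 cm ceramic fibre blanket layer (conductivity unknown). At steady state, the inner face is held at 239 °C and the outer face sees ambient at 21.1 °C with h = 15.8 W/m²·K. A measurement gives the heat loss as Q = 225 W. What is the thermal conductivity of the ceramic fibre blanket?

ΣR = ΔT/Q = |239 − 21.1|/225 = 0.9684 K/W
Known resistances:
  R_carbon steel = L/(kA) = 0.00120/(49.5·1.53) = 1.584×10^-5 K/W
  R_conv,out = 1/(hA) = 1/(15.8·1.53) = 0.04137 K/W
R_ceramic fibre blanket = ΣR − ΣR_known = 0.9684 − 0.04139 = 0.9270 K/W
L/(kA) = 0.9270 ⇒ k = 0.115/(0.9270·1.53) = 0.0811 W/m·K

k = 0.0811 W/m·K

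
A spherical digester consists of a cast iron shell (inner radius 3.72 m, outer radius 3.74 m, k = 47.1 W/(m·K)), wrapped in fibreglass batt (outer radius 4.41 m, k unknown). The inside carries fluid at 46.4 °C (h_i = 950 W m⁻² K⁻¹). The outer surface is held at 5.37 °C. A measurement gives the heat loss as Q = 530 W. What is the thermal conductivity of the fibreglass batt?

ΣR = ΔT/Q = |46.4 − 5.37|/530 = 0.07742 K/W
Known resistances:
  R_conv,in = 1/(4πr²h) = 1/(4π·3.72²·950) = 6.053×10^-6 K/W
  R_cast iron = (1/3.72 − 1/3.74)/(4πk) = 0.001438/(4π·47.1) = 2.429×10^-6 K/W
R_fibreglass batt = ΣR − ΣR_known = 0.07742 − 8.482×10^-6 = 0.07741 K/W
(1/r₁−1/r₂)/(4πk) = 0.07741 ⇒ k = 0.04062/(4π·0.07741) = 0.0418 W/m·K

k = 0.0418 W/m·K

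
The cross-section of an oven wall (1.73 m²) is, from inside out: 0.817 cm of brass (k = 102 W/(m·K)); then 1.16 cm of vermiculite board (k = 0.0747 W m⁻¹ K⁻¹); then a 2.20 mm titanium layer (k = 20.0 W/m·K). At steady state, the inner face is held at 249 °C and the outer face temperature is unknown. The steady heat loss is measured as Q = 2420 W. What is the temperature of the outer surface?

Series resistances:
  R_brass = L/(kA) = 0.00817/(102·1.73) = 4.630×10^-5 K/W
  R_vermiculite board = L/(kA) = 0.0116/(0.0747·1.73) = 0.08976 K/W
  R_titanium = L/(kA) = 0.00220/(20.0·1.73) = 6.358×10^-5 K/W
ΣR = 0.08987 K/W
ΔT = Q·ΣR = 2420 × 0.08987 = 217.5 K
Heat flows outward, so T_out = T_in − ΔT = 249 − 217.5 = 31.5 °C

T_out = 31.5 °C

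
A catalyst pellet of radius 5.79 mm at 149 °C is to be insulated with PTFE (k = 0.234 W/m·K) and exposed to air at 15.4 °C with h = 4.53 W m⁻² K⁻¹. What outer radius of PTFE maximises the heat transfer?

r_cr = 10.3 cm

For a sphere, r_cr = 2k_ins/h = 2·0.234/4.53 = 0.103 m = 10.3 cm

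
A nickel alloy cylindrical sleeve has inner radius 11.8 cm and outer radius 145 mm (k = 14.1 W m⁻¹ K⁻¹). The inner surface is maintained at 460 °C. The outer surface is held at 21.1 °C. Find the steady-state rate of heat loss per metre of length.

Q' = 2πk·ΔT/ln(r₂/r₁) = 2π × 14.1 × 438.9 / ln(0.145/0.118) = 1.89×10^5 W/m

Q' = 189 kW/m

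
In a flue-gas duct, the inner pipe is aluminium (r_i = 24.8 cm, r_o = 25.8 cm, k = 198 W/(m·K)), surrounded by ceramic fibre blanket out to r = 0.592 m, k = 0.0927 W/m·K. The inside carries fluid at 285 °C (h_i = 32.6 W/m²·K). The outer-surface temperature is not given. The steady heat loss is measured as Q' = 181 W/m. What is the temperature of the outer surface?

Sum the resistances:
  R'_conv,in = 1/(2πr h) = 1/(2π·0.248·32.6) = 0.01969 m·K/W
  R'_aluminium = ln(0.258/0.248)/(2πk) = 0.03953/(2π·198) = 3.178×10^-5 m·K/W
  R'_ceramic fibre blanket = ln(0.592/0.258)/(2πk) = 0.8305/(2π·0.0927) = 1.426 m·K/W
ΣR = 1.446 m·K/W
ΔT = Q'·ΣR = 181 × 1.446 = 261.7 K
Heat flows outward, so T_out = T_in − ΔT = 285 − 261.7 = 23.3 °C

T_out = 23.3 °C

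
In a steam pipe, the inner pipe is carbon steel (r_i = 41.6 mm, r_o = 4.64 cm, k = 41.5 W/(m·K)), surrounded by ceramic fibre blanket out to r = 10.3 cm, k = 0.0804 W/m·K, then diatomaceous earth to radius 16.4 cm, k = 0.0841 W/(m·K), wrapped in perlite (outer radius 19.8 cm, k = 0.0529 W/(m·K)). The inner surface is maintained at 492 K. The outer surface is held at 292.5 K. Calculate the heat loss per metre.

Q' = 65.9 W/m

Treat each layer as a resistance in series:
  R'_carbon steel = ln(0.0464/0.0416)/(2πk) = 0.1092/(2π·41.5) = 4.188×10^-4 m·K/W
  R'_ceramic fibre blanket = ln(0.103/0.0464)/(2πk) = 0.7974/(2π·0.0804) = 1.579 m·K/W
  R'_diatomaceous earth = ln(0.164/0.103)/(2πk) = 0.4651/(2π·0.0841) = 0.8802 m·K/W
  R'_perlite = ln(0.198/0.164)/(2πk) = 0.1884/(2π·0.0529) = 0.5668 m·K/W
ΣR = 4.188×10^-4 + 1.579 + 0.8802 + 0.5668 = 3.026 m·K/W
Q' = ΔT/ΣR = (492 K − 292.5 K)/3.026 = 65.9 W/m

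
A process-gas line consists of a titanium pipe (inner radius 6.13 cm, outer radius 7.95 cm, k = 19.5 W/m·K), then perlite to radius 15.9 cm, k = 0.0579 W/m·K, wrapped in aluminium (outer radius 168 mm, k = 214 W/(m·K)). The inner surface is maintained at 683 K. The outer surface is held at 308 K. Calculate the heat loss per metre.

Q' = 197 W/m

Treat each layer as a resistance in series:
  R'_titanium = ln(0.0795/0.0613)/(2πk) = 0.2600/(2π·19.5) = 0.002122 m·K/W
  R'_perlite = ln(0.159/0.0795)/(2πk) = 0.6931/(2π·0.0579) = 1.905 m·K/W
  R'_aluminium = ln(0.168/0.159)/(2πk) = 0.05506/(2π·214) = 4.095×10^-5 m·K/W
ΣR = 0.002122 + 1.905 + 4.095×10^-5 = 1.907 m·K/W
Q' = ΔT/ΣR = (683 K − 308 K)/1.907 = 197 W/m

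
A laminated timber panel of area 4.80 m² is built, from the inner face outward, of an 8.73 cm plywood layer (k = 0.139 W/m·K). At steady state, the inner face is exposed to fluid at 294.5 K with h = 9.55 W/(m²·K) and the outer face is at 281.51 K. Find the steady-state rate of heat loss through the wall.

Resistance network (inner→outer):
  R_conv,in = 1/(hA) = 1/(9.55·4.80) = 0.02182 K/W
  R_plywood = L/(kA) = 0.0873/(0.139·4.80) = 0.1308 K/W
ΣR = 0.02182 + 0.1308 = 0.1526 K/W
Q = ΔT/ΣR = (294.5 K − 281.51 K)/0.1526 = 85.1 W

Q = 85.1 W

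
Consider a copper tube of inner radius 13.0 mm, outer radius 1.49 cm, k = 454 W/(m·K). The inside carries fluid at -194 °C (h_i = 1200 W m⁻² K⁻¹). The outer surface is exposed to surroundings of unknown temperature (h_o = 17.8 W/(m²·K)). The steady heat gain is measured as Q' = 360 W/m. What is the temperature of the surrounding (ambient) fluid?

T_out = 25.7 °C

Sum the resistances:
  R'_conv,in = 1/(2πr h) = 1/(2π·0.0130·1200) = 0.01020 m·K/W
  R'_copper = ln(0.0149/0.0130)/(2πk) = 0.1364/(2π·454) = 4.782×10^-5 m·K/W
  R'_conv,out = 1/(2πr h) = 1/(2π·0.0149·17.8) = 0.6001 m·K/W
ΣR = 0.6103 m·K/W
ΔT = Q'·ΣR = 360 × 0.6103 = 219.7 K
Heat flows inward, so T_out = T_in + ΔT = -194 + 219.7 = 25.7 °C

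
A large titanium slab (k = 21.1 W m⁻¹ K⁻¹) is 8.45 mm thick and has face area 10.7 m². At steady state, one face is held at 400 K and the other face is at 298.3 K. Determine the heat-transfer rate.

Q = 2.72×10^6 W

Q = kA·ΔT/L = 21.1 × 10.7 × |400 K − 298.3 K| / 0.00845 = 2.72×10^6 W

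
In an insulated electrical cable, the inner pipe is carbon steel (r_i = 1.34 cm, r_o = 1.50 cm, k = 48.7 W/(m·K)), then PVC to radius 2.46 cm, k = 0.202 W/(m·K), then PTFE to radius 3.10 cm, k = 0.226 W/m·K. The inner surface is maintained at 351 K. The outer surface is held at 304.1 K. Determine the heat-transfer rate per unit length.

Series thermal resistances, inner to outer:
  R'_carbon steel = ln(0.0150/0.0134)/(2πk) = 0.1128/(2π·48.7) = 3.686×10^-4 m·K/W
  R'_PVC = ln(0.0246/0.0150)/(2πk) = 0.4947/(2π·0.202) = 0.3898 m·K/W
  R'_PTFE = ln(0.0310/0.0246)/(2πk) = 0.2312/(2π·0.226) = 0.1628 m·K/W
ΣR = 3.686×10^-4 + 0.3898 + 0.1628 = 0.5530 m·K/W
Q' = ΔT/ΣR = (351 K − 304.1 K)/0.5530 = 84.8 W/m

Q' = 84.8 W/m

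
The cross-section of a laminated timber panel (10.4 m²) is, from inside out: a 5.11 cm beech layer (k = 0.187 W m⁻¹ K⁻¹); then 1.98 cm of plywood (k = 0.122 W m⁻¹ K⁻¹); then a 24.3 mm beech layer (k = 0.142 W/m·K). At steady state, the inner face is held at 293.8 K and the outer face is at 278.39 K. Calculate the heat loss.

Series thermal resistances, inner to outer:
  R_beech = L/(kA) = 0.0511/(0.187·10.4) = 0.02628 K/W
  R_plywood = L/(kA) = 0.0198/(0.122·10.4) = 0.01561 K/W
  R_beech = L/(kA) = 0.0243/(0.142·10.4) = 0.01645 K/W
ΣR = 0.02628 + 0.01561 + 0.01645 = 0.05834 K/W
Q = ΔT/ΣR = (293.8 K − 278.39 K)/0.05834 = 264 W

Q = 264 W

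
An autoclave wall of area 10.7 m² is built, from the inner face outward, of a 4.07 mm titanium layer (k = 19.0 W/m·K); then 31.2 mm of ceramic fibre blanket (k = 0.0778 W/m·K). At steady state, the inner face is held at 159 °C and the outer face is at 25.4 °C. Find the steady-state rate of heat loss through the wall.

Series thermal resistances, inner to outer:
  R_titanium = L/(kA) = 0.00407/(19.0·10.7) = 2.002×10^-5 K/W
  R_ceramic fibre blanket = L/(kA) = 0.0312/(0.0778·10.7) = 0.03748 K/W
ΣR = 2.002×10^-5 + 0.03748 = 0.03750 K/W
Q = ΔT/ΣR = (159 °C − 25.4 °C)/0.03750 = 3560 W

Q = 3.56 kW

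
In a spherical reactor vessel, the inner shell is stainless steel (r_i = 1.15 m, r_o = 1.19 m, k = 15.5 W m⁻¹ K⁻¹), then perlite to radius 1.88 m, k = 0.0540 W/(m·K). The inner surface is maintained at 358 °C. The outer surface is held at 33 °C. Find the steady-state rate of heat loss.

Resistance network (inner→outer):
  R_stainless steel = (1/1.15 − 1/1.19)/(4πk) = 0.02923/(4π·15.5) = 1.501×10^-4 K/W
  R_perlite = (1/1.19 − 1/1.88)/(4πk) = 0.3084/(4π·0.0540) = 0.4545 K/W
ΣR = 1.501×10^-4 + 0.4545 = 0.4547 K/W
Q = ΔT/ΣR = (358 °C − 33 °C)/0.4547 = 715 W

Q = 715 W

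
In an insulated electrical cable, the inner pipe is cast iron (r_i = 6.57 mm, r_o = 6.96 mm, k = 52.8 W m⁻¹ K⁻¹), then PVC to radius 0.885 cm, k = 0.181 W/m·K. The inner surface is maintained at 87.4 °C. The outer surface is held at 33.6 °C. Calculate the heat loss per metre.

Q' = 254 W/m

Series thermal resistances, inner to outer:
  R'_cast iron = ln(0.00696/0.00657)/(2πk) = 0.05767/(2π·52.8) = 1.738×10^-4 m·K/W
  R'_PVC = ln(0.00885/0.00696)/(2πk) = 0.2402/(2π·0.181) = 0.2112 m·K/W
ΣR = 1.738×10^-4 + 0.2112 = 0.2114 m·K/W
Q' = ΔT/ΣR = (87.4 °C − 33.6 °C)/0.2114 = 254 W/m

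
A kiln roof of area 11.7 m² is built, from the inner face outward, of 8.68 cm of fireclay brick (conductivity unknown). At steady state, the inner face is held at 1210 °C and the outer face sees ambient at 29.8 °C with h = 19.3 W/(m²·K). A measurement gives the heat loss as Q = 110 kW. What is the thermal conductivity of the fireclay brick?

ΣR = ΔT/Q = |1210 − 29.8|/1.10×10^5 = 0.01073 K/W
Known resistances:
  R_conv,out = 1/(hA) = 1/(19.3·11.7) = 0.004429 K/W
R_fireclay brick = ΣR − ΣR_known = 0.01073 − 0.004429 = 0.006301 K/W
L/(kA) = 0.006301 ⇒ k = 0.0868/(0.006301·11.7) = 1.18 W/m·K

k = 1.18 W/m·K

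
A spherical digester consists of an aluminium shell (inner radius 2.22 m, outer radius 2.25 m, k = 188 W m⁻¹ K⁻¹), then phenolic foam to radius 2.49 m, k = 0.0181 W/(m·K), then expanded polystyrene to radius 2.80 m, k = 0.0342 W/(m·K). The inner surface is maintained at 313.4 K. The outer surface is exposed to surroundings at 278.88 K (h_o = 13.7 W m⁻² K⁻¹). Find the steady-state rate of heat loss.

Series thermal resistances, inner to outer:
  R_aluminium = (1/2.22 − 1/2.25)/(4πk) = 0.006006/(4π·188) = 2.542×10^-6 K/W
  R_phenolic foam = (1/2.25 − 1/2.49)/(4πk) = 0.04284/(4π·0.0181) = 0.1883 K/W
  R_expanded polystyrene = (1/2.49 − 1/2.80)/(4πk) = 0.04446/(4π·0.0342) = 0.1035 K/W
  R_conv,out = 1/(4πr²h) = 1/(4π·2.80²·13.7) = 7.409×10^-4 K/W
ΣR = 2.542×10^-6 + 0.1883 + 0.1035 + 7.409×10^-4 = 0.2925 K/W
Q = ΔT/ΣR = (313.4 K − 278.88 K)/0.2925 = 118 W

Q = 118 W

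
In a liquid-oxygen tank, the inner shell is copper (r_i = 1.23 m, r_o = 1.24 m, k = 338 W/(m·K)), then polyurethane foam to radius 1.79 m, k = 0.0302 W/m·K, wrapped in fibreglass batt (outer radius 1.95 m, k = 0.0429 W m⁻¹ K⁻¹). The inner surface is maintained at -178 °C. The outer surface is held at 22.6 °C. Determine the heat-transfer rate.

Series thermal resistances, inner to outer:
  R_copper = (1/1.23 − 1/1.24)/(4πk) = 0.006557/(4π·338) = 1.544×10^-6 K/W
  R_polyurethane foam = (1/1.24 − 1/1.79)/(4πk) = 0.2478/(4π·0.0302) = 0.6529 K/W
  R_fibreglass batt = (1/1.79 − 1/1.95)/(4πk) = 0.04584/(4π·0.0429) = 0.08503 K/W
ΣR = 1.544×10^-6 + 0.6529 + 0.08503 = 0.7379 K/W
Q = ΔT/ΣR = (-178 °C − 22.6 °C)/0.7379 = -272 W
(Negative Q ⇒ heat flows inward; heat gain = 272 W.)

Q = 272 W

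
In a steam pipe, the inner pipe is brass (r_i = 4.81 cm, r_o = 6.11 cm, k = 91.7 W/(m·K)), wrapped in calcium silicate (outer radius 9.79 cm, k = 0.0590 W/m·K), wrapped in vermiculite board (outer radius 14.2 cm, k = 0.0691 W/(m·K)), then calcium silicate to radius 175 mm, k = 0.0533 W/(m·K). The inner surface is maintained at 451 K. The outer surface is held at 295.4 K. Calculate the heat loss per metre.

Treat each layer as a resistance in series:
  R'_brass = ln(0.0611/0.0481)/(2πk) = 0.2392/(2π·91.7) = 4.152×10^-4 m·K/W
  R'_calcium silicate = ln(0.0979/0.0611)/(2πk) = 0.4714/(2π·0.0590) = 1.272 m·K/W
  R'_vermiculite board = ln(0.142/0.0979)/(2πk) = 0.3719/(2π·0.0691) = 0.8565 m·K/W
  R'_calcium silicate = ln(0.175/0.142)/(2πk) = 0.2090/(2π·0.0533) = 0.6240 m·K/W
ΣR = 4.152×10^-4 + 1.272 + 0.8565 + 0.6240 = 2.753 m·K/W
Q' = ΔT/ΣR = (451 K − 295.4 K)/2.753 = 56.5 W/m

Q' = 56.5 W/m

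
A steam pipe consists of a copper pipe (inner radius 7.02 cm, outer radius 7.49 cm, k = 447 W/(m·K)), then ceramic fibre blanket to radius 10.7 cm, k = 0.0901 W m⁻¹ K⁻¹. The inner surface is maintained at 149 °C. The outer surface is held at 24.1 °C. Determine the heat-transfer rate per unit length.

Series thermal resistances, inner to outer:
  R'_copper = ln(0.0749/0.0702)/(2πk) = 0.06481/(2π·447) = 2.307×10^-5 m·K/W
  R'_ceramic fibre blanket = ln(0.107/0.0749)/(2πk) = 0.3567/(2π·0.0901) = 0.6300 m·K/W
ΣR = 2.307×10^-5 + 0.6300 = 0.6300 m·K/W
Q' = ΔT/ΣR = (149 °C − 24.1 °C)/0.6300 = 198 W/m

Q' = 198 W/m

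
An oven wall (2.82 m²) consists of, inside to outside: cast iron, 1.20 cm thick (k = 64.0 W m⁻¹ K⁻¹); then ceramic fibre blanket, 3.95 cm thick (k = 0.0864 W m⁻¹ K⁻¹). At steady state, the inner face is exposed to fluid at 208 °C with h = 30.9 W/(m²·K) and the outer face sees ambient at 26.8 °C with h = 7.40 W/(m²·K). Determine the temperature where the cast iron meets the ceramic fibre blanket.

Treat each layer as a resistance in series:
  R_conv,in = 1/(hA) = 1/(30.9·2.82) = 0.01148 K/W
  R_cast iron = L/(kA) = 0.0120/(64.0·2.82) = 6.649×10^-5 K/W
  R_ceramic fibre blanket = L/(kA) = 0.0395/(0.0864·2.82) = 0.1621 K/W
  R_conv,out = 1/(hA) = 1/(7.40·2.82) = 0.04792 K/W
ΣR = 0.01148 + 6.649×10^-5 + 0.1621 + 0.04792 = 0.2216 K/W
Q = ΔT/ΣR = (208 °C − 26.8 °C)/0.2216 = 817.7 W
From the inner boundary to the cast iron/ceramic fibre blanket interface, ΣR_partial = 0.01155 K/W.
T_interface = T_in − Q·ΣR_partial = 208 °C − (817.7)(0.01155) = 199 °C

T = 199 °C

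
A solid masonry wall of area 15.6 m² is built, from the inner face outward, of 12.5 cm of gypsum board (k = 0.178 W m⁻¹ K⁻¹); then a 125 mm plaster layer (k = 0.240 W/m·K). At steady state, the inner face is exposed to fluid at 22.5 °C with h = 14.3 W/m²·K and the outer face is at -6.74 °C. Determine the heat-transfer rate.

Treat each layer as a resistance in series:
  R_conv,in = 1/(hA) = 1/(14.3·15.6) = 0.004483 K/W
  R_gypsum board = L/(kA) = 0.125/(0.178·15.6) = 0.04502 K/W
  R_plaster = L/(kA) = 0.125/(0.240·15.6) = 0.03339 K/W
ΣR = 0.004483 + 0.04502 + 0.03339 = 0.08289 K/W
Q = ΔT/ΣR = (22.5 °C − -6.74 °C)/0.08289 = 353 W

Q = 353 W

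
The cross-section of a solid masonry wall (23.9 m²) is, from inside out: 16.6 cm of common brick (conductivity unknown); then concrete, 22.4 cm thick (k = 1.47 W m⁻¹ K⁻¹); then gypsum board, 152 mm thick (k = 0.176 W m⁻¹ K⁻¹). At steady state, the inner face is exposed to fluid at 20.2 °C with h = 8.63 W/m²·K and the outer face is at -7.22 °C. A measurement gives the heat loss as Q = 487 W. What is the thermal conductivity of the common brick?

ΣR = ΔT/Q = |20.2 − -7.22|/487 = 0.05630 K/W
Known resistances:
  R_conv,in = 1/(hA) = 1/(8.63·23.9) = 0.004848 K/W
  R_concrete = L/(kA) = 0.224/(1.47·23.9) = 0.006376 K/W
  R_gypsum board = L/(kA) = 0.152/(0.176·23.9) = 0.03614 K/W
R_common brick = ΣR − ΣR_known = 0.05630 − 0.04736 = 0.008940 K/W
L/(kA) = 0.008940 ⇒ k = 0.166/(0.008940·23.9) = 0.777 W/m·K

k = 0.777 W/m·K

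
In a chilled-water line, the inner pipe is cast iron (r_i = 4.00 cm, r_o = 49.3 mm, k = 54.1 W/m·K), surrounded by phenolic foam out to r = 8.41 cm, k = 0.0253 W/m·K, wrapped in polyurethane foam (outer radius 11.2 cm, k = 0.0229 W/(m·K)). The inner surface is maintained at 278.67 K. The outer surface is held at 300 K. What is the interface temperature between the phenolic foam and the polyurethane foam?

Series thermal resistances, inner to outer:
  R'_cast iron = ln(0.0493/0.0400)/(2πk) = 0.2090/(2π·54.1) = 6.150×10^-4 m·K/W
  R'_phenolic foam = ln(0.0841/0.0493)/(2πk) = 0.5341/(2π·0.0253) = 3.360 m·K/W
  R'_polyurethane foam = ln(0.112/0.0841)/(2πk) = 0.2865/(2π·0.0229) = 1.991 m·K/W
ΣR = 6.150×10^-4 + 3.360 + 1.991 = 5.352 m·K/W
Q' = ΔT/ΣR = (278.67 K − 300 K)/5.352 = -3.985 W/m
From the inner boundary to the phenolic foam/polyurethane foam interface, ΣR_partial = 3.361 m·K/W.
T_interface = T_in − Q'·ΣR_partial = 278.67 K − (-3.985)(3.361) = 292.1 K

T = 292.1 K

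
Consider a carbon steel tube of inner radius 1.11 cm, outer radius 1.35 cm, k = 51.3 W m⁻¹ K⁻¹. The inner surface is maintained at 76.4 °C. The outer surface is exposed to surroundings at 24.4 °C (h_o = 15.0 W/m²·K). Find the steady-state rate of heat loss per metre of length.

Series thermal resistances, inner to outer:
  R'_carbon steel = ln(0.0135/0.0111)/(2πk) = 0.1957/(2π·51.3) = 6.073×10^-4 m·K/W
  R'_conv,out = 1/(2πr h) = 1/(2π·0.0135·15.0) = 0.7860 m·K/W
ΣR = 6.073×10^-4 + 0.7860 = 0.7866 m·K/W
Q' = ΔT/ΣR = (76.4 °C − 24.4 °C)/0.7866 = 66.1 W/m

Q' = 66.1 W/m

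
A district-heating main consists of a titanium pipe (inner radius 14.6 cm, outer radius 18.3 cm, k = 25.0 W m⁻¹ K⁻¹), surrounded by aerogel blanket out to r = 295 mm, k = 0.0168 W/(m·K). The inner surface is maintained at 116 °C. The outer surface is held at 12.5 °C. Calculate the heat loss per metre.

Treat each layer as a resistance in series:
  R'_titanium = ln(0.183/0.146)/(2πk) = 0.2259/(2π·25.0) = 0.001438 m·K/W
  R'_aerogel blanket = ln(0.295/0.183)/(2πk) = 0.4775/(2π·0.0168) = 4.523 m·K/W
ΣR = 0.001438 + 4.523 = 4.524 m·K/W
Q' = ΔT/ΣR = (116 °C − 12.5 °C)/4.524 = 22.9 W/m

Q' = 22.9 W/m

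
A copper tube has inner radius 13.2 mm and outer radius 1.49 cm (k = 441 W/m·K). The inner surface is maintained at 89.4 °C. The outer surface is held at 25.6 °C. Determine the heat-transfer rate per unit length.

Q' = 2πk·ΔT/ln(r₂/r₁) = 2π × 441 × 63.8 / ln(0.0149/0.0132) = 1.46×10^6 W/m

Q' = 1.46×10^6 W/m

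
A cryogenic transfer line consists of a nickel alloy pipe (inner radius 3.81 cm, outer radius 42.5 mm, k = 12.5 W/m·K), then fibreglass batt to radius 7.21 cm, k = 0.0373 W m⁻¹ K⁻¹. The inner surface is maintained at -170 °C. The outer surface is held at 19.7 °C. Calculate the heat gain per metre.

Treat each layer as a resistance in series:
  R'_nickel alloy = ln(0.0425/0.0381)/(2πk) = 0.1093/(2π·12.5) = 0.001392 m·K/W
  R'_fibreglass batt = ln(0.0721/0.0425)/(2πk) = 0.5285/(2π·0.0373) = 2.255 m·K/W
ΣR = 0.001392 + 2.255 = 2.256 m·K/W
Q' = ΔT/ΣR = (-170 °C − 19.7 °C)/2.256 = -84.1 W/m
(Negative Q' ⇒ heat flows inward; heat gain = 84.1 W/m.)

Q' = 84.1 W/m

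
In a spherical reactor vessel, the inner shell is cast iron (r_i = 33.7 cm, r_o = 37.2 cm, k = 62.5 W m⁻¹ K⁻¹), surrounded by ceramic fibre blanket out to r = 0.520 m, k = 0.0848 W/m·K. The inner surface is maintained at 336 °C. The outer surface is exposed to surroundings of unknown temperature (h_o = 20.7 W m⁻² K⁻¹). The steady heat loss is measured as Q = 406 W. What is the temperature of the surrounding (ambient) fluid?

T_out = 38.6 °C

Series resistances:
  R_cast iron = (1/0.337 − 1/0.372)/(4πk) = 0.2792/(4π·62.5) = 3.555×10^-4 K/W
  R_ceramic fibre blanket = (1/0.372 − 1/0.520)/(4πk) = 0.7651/(4π·0.0848) = 0.7180 K/W
  R_conv,out = 1/(4πr²h) = 1/(4π·0.520²·20.7) = 0.01422 K/W
ΣR = 0.7325 K/W
ΔT = Q·ΣR = 406 × 0.7325 = 297.4 K
Heat flows outward, so T_out = T_in − ΔT = 336 − 297.4 = 38.6 °C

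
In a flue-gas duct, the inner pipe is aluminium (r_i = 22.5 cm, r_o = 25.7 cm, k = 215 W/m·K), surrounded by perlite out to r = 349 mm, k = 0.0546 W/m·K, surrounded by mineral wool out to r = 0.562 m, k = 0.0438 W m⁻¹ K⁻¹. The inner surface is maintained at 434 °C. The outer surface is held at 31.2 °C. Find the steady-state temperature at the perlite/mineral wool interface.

Treat each layer as a resistance in series:
  R'_aluminium = ln(0.257/0.225)/(2πk) = 0.1330/(2π·215) = 9.844×10^-5 m·K/W
  R'_perlite = ln(0.349/0.257)/(2πk) = 0.3060/(2π·0.0546) = 0.8920 m·K/W
  R'_mineral wool = ln(0.562/0.349)/(2πk) = 0.4764/(2π·0.0438) = 1.731 m·K/W
ΣR = 9.844×10^-5 + 0.8920 + 1.731 = 2.623 m·K/W
Q' = ΔT/ΣR = (434 °C − 31.2 °C)/2.623 = 153.6 W/m
From the inner boundary to the perlite/mineral wool interface, ΣR_partial = 0.8921 m·K/W.
T_interface = T_in − Q'·ΣR_partial = 434 °C − (153.6)(0.8921) = 297 °C

T = 297 °C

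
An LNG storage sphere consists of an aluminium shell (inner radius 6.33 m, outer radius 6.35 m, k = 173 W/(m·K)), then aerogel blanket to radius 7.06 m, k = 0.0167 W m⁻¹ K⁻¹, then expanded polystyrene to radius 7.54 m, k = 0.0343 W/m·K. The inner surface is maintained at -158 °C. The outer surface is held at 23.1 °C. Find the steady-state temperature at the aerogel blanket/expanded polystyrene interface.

Resistance network (inner→outer):
  R_aluminium = (1/6.33 − 1/6.35)/(4πk) = 4.976×10^-4/(4π·173) = 2.289×10^-7 K/W
  R_aerogel blanket = (1/6.35 − 1/7.06)/(4πk) = 0.01584/(4π·0.0167) = 0.07547 K/W
  R_expanded polystyrene = (1/7.06 − 1/7.54)/(4πk) = 0.009017/(4π·0.0343) = 0.02092 K/W
ΣR = 2.289×10^-7 + 0.07547 + 0.02092 = 0.09639 K/W
Q = ΔT/ΣR = (-158 °C − 23.1 °C)/0.09639 = -1879 W
From the inner boundary to the aerogel blanket/expanded polystyrene interface, ΣR_partial = 0.07547 K/W.
T_interface = T_in − Q·ΣR_partial = -158 °C − (-1879)(0.07547) = -16.2 °C

T = -16.2 °C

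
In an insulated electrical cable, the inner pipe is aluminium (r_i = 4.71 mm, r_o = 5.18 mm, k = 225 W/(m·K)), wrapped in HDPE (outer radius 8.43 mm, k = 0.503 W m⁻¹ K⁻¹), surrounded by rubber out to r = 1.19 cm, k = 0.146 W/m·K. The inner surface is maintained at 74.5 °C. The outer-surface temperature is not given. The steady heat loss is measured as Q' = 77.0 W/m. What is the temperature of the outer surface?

T_out = 33.7 °C

Sum the resistances:
  R'_aluminium = ln(0.00518/0.00471)/(2πk) = 0.09512/(2π·225) = 6.728×10^-5 m·K/W
  R'_HDPE = ln(0.00843/0.00518)/(2πk) = 0.4870/(2π·0.503) = 0.1541 m·K/W
  R'_rubber = ln(0.0119/0.00843)/(2πk) = 0.3447/(2π·0.146) = 0.3758 m·K/W
ΣR = 0.5300 m·K/W
ΔT = Q'·ΣR = 77.0 × 0.5300 = 40.81 K
Heat flows outward, so T_out = T_in − ΔT = 74.5 − 40.81 = 33.7 °C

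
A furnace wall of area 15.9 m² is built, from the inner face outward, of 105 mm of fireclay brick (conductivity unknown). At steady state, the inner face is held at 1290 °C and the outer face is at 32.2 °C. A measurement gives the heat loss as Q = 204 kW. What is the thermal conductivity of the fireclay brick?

k = 1.07 W/m·K

ΣR = ΔT/Q = |1290 − 32.2|/2.04×10^5 = 0.006166 K/W
L/(kA) = 0.006166 ⇒ k = 0.105/(0.006166·15.9) = 1.07 W/m·K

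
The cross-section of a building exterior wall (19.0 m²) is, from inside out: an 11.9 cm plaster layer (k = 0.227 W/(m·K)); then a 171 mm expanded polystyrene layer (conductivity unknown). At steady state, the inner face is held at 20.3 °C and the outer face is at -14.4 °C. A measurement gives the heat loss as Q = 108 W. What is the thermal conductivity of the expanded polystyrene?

k = 0.0306 W/m·K

ΣR = ΔT/Q = |20.3 − -14.4|/108 = 0.3213 K/W
Known resistances:
  R_plaster = L/(kA) = 0.119/(0.227·19.0) = 0.02759 K/W
R_expanded polystyrene = ΣR − ΣR_known = 0.3213 − 0.02759 = 0.2937 K/W
L/(kA) = 0.2937 ⇒ k = 0.171/(0.2937·19.0) = 0.0306 W/m·K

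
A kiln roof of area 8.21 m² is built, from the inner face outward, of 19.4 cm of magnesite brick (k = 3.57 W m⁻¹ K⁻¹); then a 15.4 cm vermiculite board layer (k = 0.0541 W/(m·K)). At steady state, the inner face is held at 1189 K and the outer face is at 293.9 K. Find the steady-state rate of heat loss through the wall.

Q = 2530 W

Series thermal resistances, inner to outer:
  R_magnesite brick = L/(kA) = 0.194/(3.57·8.21) = 0.006619 K/W
  R_vermiculite board = L/(kA) = 0.154/(0.0541·8.21) = 0.3467 K/W
ΣR = 0.006619 + 0.3467 = 0.3533 K/W
Q = ΔT/ΣR = (1189 K − 293.9 K)/0.3533 = 2530 W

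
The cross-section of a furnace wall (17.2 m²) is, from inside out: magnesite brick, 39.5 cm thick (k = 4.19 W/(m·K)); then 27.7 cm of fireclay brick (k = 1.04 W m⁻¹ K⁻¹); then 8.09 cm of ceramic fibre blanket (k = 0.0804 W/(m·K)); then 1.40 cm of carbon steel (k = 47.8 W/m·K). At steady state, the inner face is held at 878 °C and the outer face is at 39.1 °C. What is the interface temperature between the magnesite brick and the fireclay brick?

Resistance network (inner→outer):
  R_magnesite brick = L/(kA) = 0.395/(4.19·17.2) = 0.005481 K/W
  R_fireclay brick = L/(kA) = 0.277/(1.04·17.2) = 0.01549 K/W
  R_ceramic fibre blanket = L/(kA) = 0.0809/(0.0804·17.2) = 0.05850 K/W
  R_carbon steel = L/(kA) = 0.0140/(47.8·17.2) = 1.703×10^-5 K/W
ΣR = 0.005481 + 0.01549 + 0.05850 + 1.703×10^-5 = 0.07949 K/W
Q = ΔT/ΣR = (878 °C − 39.1 °C)/0.07949 = 10550 W
From the inner boundary to the magnesite brick/fireclay brick interface, ΣR_partial = 0.005481 K/W.
T_interface = T_in − Q·ΣR_partial = 878 °C − (10550)(0.005481) = 820 °C

T = 820 °C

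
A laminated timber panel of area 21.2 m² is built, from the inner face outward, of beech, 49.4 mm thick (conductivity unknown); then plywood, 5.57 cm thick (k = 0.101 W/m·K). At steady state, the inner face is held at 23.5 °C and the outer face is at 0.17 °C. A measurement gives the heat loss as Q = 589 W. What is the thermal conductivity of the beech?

k = 0.171 W/m·K

ΣR = ΔT/Q = |23.5 − 0.17|/589 = 0.03961 K/W
Known resistances:
  R_plywood = L/(kA) = 0.0557/(0.101·21.2) = 0.02601 K/W
R_beech = ΣR − ΣR_known = 0.03961 − 0.02601 = 0.01360 K/W
L/(kA) = 0.01360 ⇒ k = 0.0494/(0.01360·21.2) = 0.171 W/m·K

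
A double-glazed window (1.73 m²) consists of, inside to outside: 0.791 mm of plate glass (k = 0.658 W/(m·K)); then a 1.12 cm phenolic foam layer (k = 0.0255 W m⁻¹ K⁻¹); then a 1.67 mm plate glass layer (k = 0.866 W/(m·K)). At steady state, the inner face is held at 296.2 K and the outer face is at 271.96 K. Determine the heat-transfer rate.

Q = 94.8 W

Resistance network (inner→outer):
  R_plate glass = L/(kA) = 7.91×10^-4/(0.658·1.73) = 6.949×10^-4 K/W
  R_phenolic foam = L/(kA) = 0.0112/(0.0255·1.73) = 0.2539 K/W
  R_plate glass = L/(kA) = 0.00167/(0.866·1.73) = 0.001115 K/W
ΣR = 6.949×10^-4 + 0.2539 + 0.001115 = 0.2557 K/W
Q = ΔT/ΣR = (296.2 K − 271.96 K)/0.2557 = 94.8 W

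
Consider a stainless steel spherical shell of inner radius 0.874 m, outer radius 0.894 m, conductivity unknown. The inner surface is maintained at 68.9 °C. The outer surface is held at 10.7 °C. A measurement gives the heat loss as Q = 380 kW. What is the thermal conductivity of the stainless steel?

ΣR = ΔT/Q = |68.9 − 10.7|/3.80×10^5 = 1.532×10^-4 K/W
(1/r₁−1/r₂)/(4πk) = 1.532×10^-4 ⇒ k = 0.02560/(4π·1.532×10^-4) = 13.3 W/m·K

k = 13.3 W/m·K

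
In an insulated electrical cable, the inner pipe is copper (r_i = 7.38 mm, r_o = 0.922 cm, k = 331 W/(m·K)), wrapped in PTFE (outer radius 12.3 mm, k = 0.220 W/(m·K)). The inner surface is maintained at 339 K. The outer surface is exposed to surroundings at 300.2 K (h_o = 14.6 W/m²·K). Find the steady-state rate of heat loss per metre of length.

Q' = 35.4 W/m

Treat each layer as a resistance in series:
  R'_copper = ln(0.00922/0.00738)/(2πk) = 0.2226/(2π·331) = 1.070×10^-4 m·K/W
  R'_PTFE = ln(0.0123/0.00922)/(2πk) = 0.2882/(2π·0.220) = 0.2085 m·K/W
  R'_conv,out = 1/(2πr h) = 1/(2π·0.0123·14.6) = 0.8863 m·K/W
ΣR = 1.070×10^-4 + 0.2085 + 0.8863 = 1.095 m·K/W
Q' = ΔT/ΣR = (339 K − 300.2 K)/1.095 = 35.4 W/m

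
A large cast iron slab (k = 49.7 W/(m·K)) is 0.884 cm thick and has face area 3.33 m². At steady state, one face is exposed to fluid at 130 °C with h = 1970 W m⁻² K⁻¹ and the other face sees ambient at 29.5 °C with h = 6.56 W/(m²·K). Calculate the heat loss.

Q = 2190 W

Series thermal resistances, inner to outer:
  R_conv,in = 1/(hA) = 1/(1970·3.33) = 1.524×10^-4 K/W
  R_cast iron = L/(kA) = 0.00884/(49.7·3.33) = 5.341×10^-5 K/W
  R_conv,out = 1/(hA) = 1/(6.56·3.33) = 0.04578 K/W
ΣR = 1.524×10^-4 + 5.341×10^-5 + 0.04578 = 0.04599 K/W
Q = ΔT/ΣR = (130 °C − 29.5 °C)/0.04599 = 2190 W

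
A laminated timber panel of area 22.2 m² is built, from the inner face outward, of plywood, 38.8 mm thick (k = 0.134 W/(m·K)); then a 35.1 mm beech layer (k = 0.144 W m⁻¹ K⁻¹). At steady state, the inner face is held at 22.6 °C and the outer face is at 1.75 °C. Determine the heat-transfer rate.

Treat each layer as a resistance in series:
  R_plywood = L/(kA) = 0.0388/(0.134·22.2) = 0.01304 K/W
  R_beech = L/(kA) = 0.0351/(0.144·22.2) = 0.01098 K/W
ΣR = 0.01304 + 0.01098 = 0.02402 K/W
Q = ΔT/ΣR = (22.6 °C − 1.75 °C)/0.02402 = 868 W

Q = 868 W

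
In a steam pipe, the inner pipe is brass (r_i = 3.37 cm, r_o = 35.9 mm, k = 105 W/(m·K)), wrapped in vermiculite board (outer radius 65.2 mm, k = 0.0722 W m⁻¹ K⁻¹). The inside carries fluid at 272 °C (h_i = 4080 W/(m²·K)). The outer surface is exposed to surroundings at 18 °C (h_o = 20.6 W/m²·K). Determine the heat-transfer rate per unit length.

Q' = 177 W/m

Resistance network (inner→outer):
  R'_conv,in = 1/(2πr h) = 1/(2π·0.0337·4080) = 0.001158 m·K/W
  R'_brass = ln(0.0359/0.0337)/(2πk) = 0.06324/(2π·105) = 9.586×10^-5 m·K/W
  R'_vermiculite board = ln(0.0652/0.0359)/(2πk) = 0.5967/(2π·0.0722) = 1.315 m·K/W
  R'_conv,out = 1/(2πr h) = 1/(2π·0.0652·20.6) = 0.1185 m·K/W
ΣR = 0.001158 + 9.586×10^-5 + 1.315 + 0.1185 = 1.435 m·K/W
Q' = ΔT/ΣR = (272 °C − 18 °C)/1.435 = 177 W/m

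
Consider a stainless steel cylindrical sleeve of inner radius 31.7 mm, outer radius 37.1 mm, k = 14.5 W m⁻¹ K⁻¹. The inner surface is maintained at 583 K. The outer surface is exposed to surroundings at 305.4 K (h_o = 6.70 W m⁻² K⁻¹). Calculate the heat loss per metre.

Q' = 432 W/m

Treat each layer as a resistance in series:
  R'_stainless steel = ln(0.0371/0.0317)/(2πk) = 0.1573/(2π·14.5) = 0.001727 m·K/W
  R'_conv,out = 1/(2πr h) = 1/(2π·0.0371·6.70) = 0.6403 m·K/W
ΣR = 0.001727 + 0.6403 = 0.6420 m·K/W
Q' = ΔT/ΣR = (583 K − 305.4 K)/0.6420 = 432 W/m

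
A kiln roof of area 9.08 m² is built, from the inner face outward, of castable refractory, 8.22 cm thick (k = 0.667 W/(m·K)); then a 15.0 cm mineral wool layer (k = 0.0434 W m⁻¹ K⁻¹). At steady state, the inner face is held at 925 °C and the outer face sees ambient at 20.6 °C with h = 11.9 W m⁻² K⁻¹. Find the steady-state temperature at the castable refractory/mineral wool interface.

T = 895 °C

Series thermal resistances, inner to outer:
  R_castable refractory = L/(kA) = 0.0822/(0.667·9.08) = 0.01357 K/W
  R_mineral wool = L/(kA) = 0.150/(0.0434·9.08) = 0.3806 K/W
  R_conv,out = 1/(hA) = 1/(11.9·9.08) = 0.009255 K/W
ΣR = 0.01357 + 0.3806 + 0.009255 = 0.4034 K/W
Q = ΔT/ΣR = (925 °C − 20.6 °C)/0.4034 = 2242 W
From the inner boundary to the castable refractory/mineral wool interface, ΣR_partial = 0.01357 K/W.
T_interface = T_in − Q·ΣR_partial = 925 °C − (2242)(0.01357) = 895 °C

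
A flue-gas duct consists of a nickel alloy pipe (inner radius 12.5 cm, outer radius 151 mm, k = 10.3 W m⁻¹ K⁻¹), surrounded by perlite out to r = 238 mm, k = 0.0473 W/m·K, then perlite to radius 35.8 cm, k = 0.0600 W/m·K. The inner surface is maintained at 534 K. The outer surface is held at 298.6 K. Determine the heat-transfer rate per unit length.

Resistance network (inner→outer):
  R'_nickel alloy = ln(0.151/0.125)/(2πk) = 0.1890/(2π·10.3) = 0.002920 m·K/W
  R'_perlite = ln(0.238/0.151)/(2πk) = 0.4550/(2π·0.0473) = 1.531 m·K/W
  R'_perlite = ln(0.358/0.238)/(2πk) = 0.4083/(2π·0.0600) = 1.083 m·K/W
ΣR = 0.002920 + 1.531 + 1.083 = 2.617 m·K/W
Q' = ΔT/ΣR = (534 K − 298.6 K)/2.617 = 90.0 W/m

Q' = 90.0 W/m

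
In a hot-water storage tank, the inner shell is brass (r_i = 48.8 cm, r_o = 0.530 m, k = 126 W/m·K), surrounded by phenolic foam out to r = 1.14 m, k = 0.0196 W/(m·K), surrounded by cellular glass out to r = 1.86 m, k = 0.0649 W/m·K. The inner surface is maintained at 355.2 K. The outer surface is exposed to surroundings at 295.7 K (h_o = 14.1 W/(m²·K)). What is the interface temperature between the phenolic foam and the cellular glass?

Resistance network (inner→outer):
  R_brass = (1/0.488 − 1/0.530)/(4πk) = 0.1624/(4π·126) = 1.026×10^-4 K/W
  R_phenolic foam = (1/0.530 − 1/1.14)/(4πk) = 1.010/(4π·0.0196) = 4.099 K/W
  R_cellular glass = (1/1.14 − 1/1.86)/(4πk) = 0.3396/(4π·0.0649) = 0.4164 K/W
  R_conv,out = 1/(4πr²h) = 1/(4π·1.86²·14.1) = 0.001631 K/W
ΣR = 1.026×10^-4 + 4.099 + 0.4164 + 0.001631 = 4.517 K/W
Q = ΔT/ΣR = (355.2 K − 295.7 K)/4.517 = 13.17 W
From the inner boundary to the phenolic foam/cellular glass interface, ΣR_partial = 4.099 K/W.
T_interface = T_in − Q·ΣR_partial = 355.2 K − (13.17)(4.099) = 301.2 K

T = 301.2 K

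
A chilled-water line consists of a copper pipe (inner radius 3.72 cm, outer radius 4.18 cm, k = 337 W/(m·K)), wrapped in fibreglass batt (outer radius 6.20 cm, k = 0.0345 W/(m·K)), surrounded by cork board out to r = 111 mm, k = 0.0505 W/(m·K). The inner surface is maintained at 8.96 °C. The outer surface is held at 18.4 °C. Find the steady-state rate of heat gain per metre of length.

Q' = 2.58 W/m

Treat each layer as a resistance in series:
  R'_copper = ln(0.0418/0.0372)/(2πk) = 0.1166/(2π·337) = 5.506×10^-5 m·K/W
  R'_fibreglass batt = ln(0.0620/0.0418)/(2πk) = 0.3942/(2π·0.0345) = 1.819 m·K/W
  R'_cork board = ln(0.111/0.0620)/(2πk) = 0.5824/(2π·0.0505) = 1.835 m·K/W
ΣR = 5.506×10^-5 + 1.819 + 1.835 = 3.654 m·K/W
Q' = ΔT/ΣR = (8.96 °C − 18.4 °C)/3.654 = -2.58 W/m
(Negative Q' ⇒ heat flows inward; heat gain = 2.58 W/m.)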